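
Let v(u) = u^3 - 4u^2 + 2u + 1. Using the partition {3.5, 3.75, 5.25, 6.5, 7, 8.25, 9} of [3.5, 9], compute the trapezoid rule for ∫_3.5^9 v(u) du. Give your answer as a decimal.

Subinterval widths: 0.25, 1.5, 1.25, 0.5, 1.25, 0.75.
v(3.5) = 1.875, v(3.75) = 4.984375, v(5.25) = 45.953125, v(6.5) = 119.625, v(7) = 162, v(8.25) = 306.765625, v(9) = 424.
On each subinterval the trapezoid contributes (Δu_i/2)·[v(u_{i-1}) + v(u_i)].
Sum = 779.96875.

779.96875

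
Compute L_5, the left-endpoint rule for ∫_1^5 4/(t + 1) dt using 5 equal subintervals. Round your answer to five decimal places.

Δt = (5 − 1)/5 = 0.8.
Left endpoints: 1, 1.8, 2.6, 3.4, 4.2.
f(1) = 2, f(1.8) = 10/7, f(2.6) = 10/9, f(3.4) = 10/11, f(4.2) = 10/13.
Sum = Δt · [f(1) + f(1.8) + f(2.6) + f(3.4) + f(4.2)].
Sum ≈ 4.97440.

4.97440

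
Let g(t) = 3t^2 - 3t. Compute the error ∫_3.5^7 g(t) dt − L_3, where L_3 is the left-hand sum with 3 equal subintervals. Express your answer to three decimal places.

Exact integral: ∫_3.5^7 g(t) dt = 245.
L_3 ≈ 189.19444.
Error ≈ 245 − 189.19444 ≈ 55.806.

55.806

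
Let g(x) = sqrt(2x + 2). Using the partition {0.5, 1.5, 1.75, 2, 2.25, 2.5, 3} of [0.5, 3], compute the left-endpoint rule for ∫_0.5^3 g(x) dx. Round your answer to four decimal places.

Subinterval widths: 1, 0.25, 0.25, 0.25, 0.25, 0.5.
Left endpoints: 0.5, 1.5, 1.75, 2, 2.25, 2.5.
g(0.5) ≈ 1.7321, g(1.5) ≈ 2.2361, g(1.75) ≈ 2.3452, g(2) ≈ 2.4495, g(2.25) ≈ 2.5495, g(2.5) ≈ 2.6458.
Sum = Σ Δx_i · g(x_i).
Sum ≈ 5.4500.

5.4500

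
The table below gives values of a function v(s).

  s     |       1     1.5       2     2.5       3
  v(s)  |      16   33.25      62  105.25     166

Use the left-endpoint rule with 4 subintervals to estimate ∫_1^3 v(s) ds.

108.25

Δs = 0.5.
Sum = 0.5·[16 + 33.25 + 62 + 105.25] = 108.25.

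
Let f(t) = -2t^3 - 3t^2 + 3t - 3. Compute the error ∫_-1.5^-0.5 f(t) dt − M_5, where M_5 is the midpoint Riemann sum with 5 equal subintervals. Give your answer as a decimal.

0.01

Exact integral: ∫_-1.5^-0.5 f(t) dt = -6.75.
M_5 = -6.76.
Error = -6.75 − (-6.76) = 0.01.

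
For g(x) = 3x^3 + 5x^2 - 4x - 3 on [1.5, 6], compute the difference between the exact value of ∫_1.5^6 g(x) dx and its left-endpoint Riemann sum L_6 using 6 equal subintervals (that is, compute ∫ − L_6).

279.38671875

Exact integral: ∫_1.5^6 g(x) dx = 1241.578125.
L_6 = 962.19140625.
Error = 1241.578125 − 962.19140625 = 279.38671875.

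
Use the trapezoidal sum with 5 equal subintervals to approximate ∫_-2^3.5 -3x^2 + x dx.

-50.0775

Δx = (3.5 − (-2))/5 = 1.1.
f(-2) = -14, f(-0.9) = -3.33, f(0.2) = 0.08, f(1.3) = -3.77, f(2.4) = -14.88, f(3.5) = -33.25.
T_5 = (Δx/2)·[f(x_0) + 2f(x_1) + ... + 2f(x_{4}) + f(x_5)].
Sum = -50.0775.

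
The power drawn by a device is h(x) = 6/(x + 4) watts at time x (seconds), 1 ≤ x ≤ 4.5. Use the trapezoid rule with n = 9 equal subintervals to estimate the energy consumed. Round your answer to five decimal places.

Δx = (4.5 − 1)/9 = 7/18.
h(1) = 1.2, h(25/18) = 108/97, h(16/9) = 27/26, h(13/6) = 36/37, h(23/9) = 54/59, h(53/18) = 0.864, h(10/3) = 9/11, h(67/18) = 108/139, h(37/9) = 54/73, h(4.5) = 12/17.
T_9 = (Δx/2)·[h(x_0) + 2h(x_1) + ... + 2h(x_{8}) + h(x_9)].
Sum ≈ 3.18575.

3.18575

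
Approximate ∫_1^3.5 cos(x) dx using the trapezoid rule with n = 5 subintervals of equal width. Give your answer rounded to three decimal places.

-1.167

Δx = (3.5 − 1)/5 = 0.5.
f(1) ≈ 0.540, f(1.5) ≈ 0.071, f(2) ≈ -0.416, f(2.5) ≈ -0.801, f(3) ≈ -0.990, f(3.5) ≈ -0.936.
T_5 = (Δx/2)·[f(x_0) + 2f(x_1) + ... + 2f(x_{4}) + f(x_5)].
Sum ≈ -1.167.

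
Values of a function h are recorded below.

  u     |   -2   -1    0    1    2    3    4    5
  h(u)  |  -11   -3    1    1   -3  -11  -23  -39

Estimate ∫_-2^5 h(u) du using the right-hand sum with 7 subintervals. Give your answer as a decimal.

Δu = 1.
Sum = 1·[(-3) + 1 + 1 + (-3) + (-11) + (-23) + (-39)] = -77.

-77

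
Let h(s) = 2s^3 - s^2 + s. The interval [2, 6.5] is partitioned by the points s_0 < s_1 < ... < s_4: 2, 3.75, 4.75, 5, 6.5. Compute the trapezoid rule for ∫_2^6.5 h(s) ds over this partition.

Subinterval widths: 1.75, 1, 0.25, 1.5.
h(2) = 14, h(3.75) = 95.15625, h(4.75) = 196.53125, h(5) = 230, h(6.5) = 513.5.
On each subinterval the trapezoid contributes (Δs_i/2)·[h(s_{i-1}) + h(s_i)].
Sum = 852.296875.

852.296875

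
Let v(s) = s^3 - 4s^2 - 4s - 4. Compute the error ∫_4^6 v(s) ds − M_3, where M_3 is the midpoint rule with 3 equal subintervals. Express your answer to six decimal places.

0.814815

Exact integral: ∫_4^6 v(s) ds ≈ 9.33333333.
M_3 ≈ 8.51851852.
Error ≈ 9.33333333 − 8.51851852 ≈ 0.814815.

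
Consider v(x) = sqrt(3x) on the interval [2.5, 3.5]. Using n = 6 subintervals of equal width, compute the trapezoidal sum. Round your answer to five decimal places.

Δx = (3.5 − 2.5)/6 = 1/6.
v(2.5) ≈ 2.73861, v(8/3) ≈ 2.82843, v(17/6) ≈ 2.91548, v(3) ≈ 3.00000, v(19/6) ≈ 3.08221, v(10/3) ≈ 3.16228, v(3.5) ≈ 3.24037.
T_6 = (Δx/2)·[v(x_0) + 2v(x_1) + ... + 2v(x_{5}) + v(x_6)].
Sum ≈ 2.99631.

2.99631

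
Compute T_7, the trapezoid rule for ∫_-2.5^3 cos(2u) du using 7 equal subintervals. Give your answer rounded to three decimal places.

Δu = (3 − (-2.5))/7 = 11/14.
f(-2.5) ≈ 0.284, f(-12/7) ≈ -0.959, f(-13/14) ≈ -0.282, f(-1/7) ≈ 0.959, f(9/14) ≈ 0.281, f(10/7) ≈ -0.960, f(31/14) ≈ -0.280, f(3) ≈ 0.960.
T_7 = (Δu/2)·[f(u_0) + 2f(u_1) + ... + 2f(u_{6}) + f(u_7)].
Sum ≈ -0.486.

-0.486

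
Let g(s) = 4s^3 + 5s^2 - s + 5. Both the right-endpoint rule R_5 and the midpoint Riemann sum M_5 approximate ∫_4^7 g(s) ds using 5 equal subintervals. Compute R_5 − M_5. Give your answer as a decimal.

402.57

R_5 = 3004.68.
M_5 = 2602.11.
R_5 − M_5 = 402.57.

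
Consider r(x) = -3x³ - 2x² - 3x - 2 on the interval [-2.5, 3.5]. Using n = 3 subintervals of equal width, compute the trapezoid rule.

Δx = (3.5 − (-2.5))/3 = 2.
r(-2.5) = 39.875, r(-0.5) = -0.625, r(1.5) = -21.125, r(3.5) = -165.625.
T_3 = (Δx/2)·[r(x_0) + 2r(x_1) + 2r(x_2) + r(x_3)].
Sum = -169.25.

-169.25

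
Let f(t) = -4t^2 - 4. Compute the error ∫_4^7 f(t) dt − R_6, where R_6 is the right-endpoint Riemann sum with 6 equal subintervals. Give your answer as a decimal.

33.5

Exact integral: ∫_4^7 f(t) dt = -384.
R_6 = -417.5.
Error = -384 − (-417.5) = 33.5.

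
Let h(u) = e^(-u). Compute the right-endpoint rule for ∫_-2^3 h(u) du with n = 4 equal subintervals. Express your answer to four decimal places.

3.6839

Δu = (3 − (-2))/4 = 1.25.
Right endpoints: -0.75, 0.5, 1.75, 3.
h(-0.75) ≈ 2.1170, h(0.5) ≈ 0.6065, h(1.75) ≈ 0.1738, h(3) ≈ 0.0498.
Sum = Δu · [h(-0.75) + h(0.5) + h(1.75) + h(3)].
Sum ≈ 3.6839.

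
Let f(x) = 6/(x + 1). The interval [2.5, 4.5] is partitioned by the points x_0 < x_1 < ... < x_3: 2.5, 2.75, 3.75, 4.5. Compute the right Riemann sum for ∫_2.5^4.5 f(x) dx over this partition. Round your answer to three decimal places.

2.481

Subinterval widths: 0.25, 1, 0.75.
Right endpoints: 2.75, 3.75, 4.5.
f(2.75) = 1.6, f(3.75) = 24/19, f(4.5) = 12/11.
Sum = Σ Δx_i · f(x_i).
Sum ≈ 2.481.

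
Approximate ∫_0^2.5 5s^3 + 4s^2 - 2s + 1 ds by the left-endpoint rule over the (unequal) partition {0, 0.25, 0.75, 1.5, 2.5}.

27.43359375

Subinterval widths: 0.25, 0.5, 0.75, 1.
Left endpoints: 0, 0.25, 0.75, 1.5.
f(0) = 1, f(0.25) = 0.828125, f(0.75) = 3.859375, f(1.5) = 23.875.
Sum = Σ Δs_i · f(s_i).
Sum = 27.43359375.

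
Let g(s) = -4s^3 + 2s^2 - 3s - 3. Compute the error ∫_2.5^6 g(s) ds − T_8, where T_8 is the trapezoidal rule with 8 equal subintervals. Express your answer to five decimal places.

Exact integral: ∫_2.5^6 g(s) ds ≈ -1178.4791667.
T_8 ≈ -1183.9501953.
Error ≈ -1178.4791667 − (-1183.9501953) ≈ 5.47103.

5.47103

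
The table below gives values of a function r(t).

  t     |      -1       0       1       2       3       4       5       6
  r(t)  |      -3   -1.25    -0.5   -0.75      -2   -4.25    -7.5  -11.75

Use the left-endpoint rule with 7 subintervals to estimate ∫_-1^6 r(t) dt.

-19.25

Δt = 1.
Sum = 1·[(-3) + (-1.25) + (-0.5) + (-0.75) + (-2) + (-4.25) + (-7.5)] = -19.25.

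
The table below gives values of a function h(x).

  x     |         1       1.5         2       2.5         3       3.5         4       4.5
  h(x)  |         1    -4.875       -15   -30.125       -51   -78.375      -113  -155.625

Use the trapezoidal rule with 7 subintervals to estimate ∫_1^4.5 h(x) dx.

Δx = 0.5.
T_7 = (0.5/2)·[1 + 2·(-4.875) + 2·(-15) + 2·(-30.125) + 2·(-51) + 2·(-78.375) + 2·(-113) + (-155.625)] = -184.84375.

-184.84375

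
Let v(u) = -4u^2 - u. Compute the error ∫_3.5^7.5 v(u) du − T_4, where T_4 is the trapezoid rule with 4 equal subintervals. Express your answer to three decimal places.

2.667

Exact integral: ∫_3.5^7.5 v(u) du ≈ -527.33333.
T_4 = -530.
Error ≈ -527.33333 − (-530) ≈ 2.667.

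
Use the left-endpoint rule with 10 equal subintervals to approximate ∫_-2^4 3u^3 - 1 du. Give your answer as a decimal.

Δu = (4 − (-2))/10 = 0.6.
Left endpoints: -2, -1.4, -0.8, -0.2, 0.4, 1, 1.6, 2.2, 2.8, 3.4.
f(-2) = -25, f(-1.4) = -9.232, f(-0.8) = -2.536, f(-0.2) = -1.024, f(0.4) = -0.808, f(1) = 2, f(1.6) = 11.288, f(2.2) = 30.944, f(2.8) = 64.856, f(3.4) = 116.912.
Sum = Δu · [f(-2) + f(-1.4) + f(-0.8) + ...].
Sum = 112.44.

112.44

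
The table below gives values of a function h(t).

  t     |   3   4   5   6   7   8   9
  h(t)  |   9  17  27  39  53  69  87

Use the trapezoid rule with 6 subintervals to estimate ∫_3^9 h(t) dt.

Δt = 1.
T_6 = (1/2)·[9 + 2·17 + 2·27 + 2·39 + 2·53 + 2·69 + 87] = 253.

253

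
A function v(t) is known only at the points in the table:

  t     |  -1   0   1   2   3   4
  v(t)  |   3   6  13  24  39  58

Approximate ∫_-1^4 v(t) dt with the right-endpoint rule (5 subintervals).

140

Δt = 1.
Sum = 1·[6 + 13 + 24 + 39 + 58] = 140.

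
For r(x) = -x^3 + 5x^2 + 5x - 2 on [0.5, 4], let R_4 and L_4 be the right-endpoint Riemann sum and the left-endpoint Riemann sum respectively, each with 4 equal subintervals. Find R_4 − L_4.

R_4 ≈ 88.231445.
L_4 ≈ 59.903320.
R_4 − L_4 = 28.328125.

28.328125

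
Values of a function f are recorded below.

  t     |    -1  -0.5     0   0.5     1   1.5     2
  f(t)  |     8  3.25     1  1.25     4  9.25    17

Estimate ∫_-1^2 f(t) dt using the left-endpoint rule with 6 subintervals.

13.375

Δt = 0.5.
Sum = 0.5·[8 + 3.25 + 1 + 1.25 + 4 + 9.25] = 13.375.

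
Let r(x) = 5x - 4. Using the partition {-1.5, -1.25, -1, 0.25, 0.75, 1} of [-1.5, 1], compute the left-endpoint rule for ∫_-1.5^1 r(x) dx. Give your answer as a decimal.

-18.125

Subinterval widths: 0.25, 0.25, 1.25, 0.5, 0.25.
Left endpoints: -1.5, -1.25, -1, 0.25, 0.75.
r(-1.5) = -11.5, r(-1.25) = -10.25, r(-1) = -9, r(0.25) = -2.75, r(0.75) = -0.25.
Sum = Σ Δx_i · r(x_i).
Sum = -18.125.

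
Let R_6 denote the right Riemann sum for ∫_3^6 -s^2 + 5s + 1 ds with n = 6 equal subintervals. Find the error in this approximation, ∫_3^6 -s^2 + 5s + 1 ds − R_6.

3.125

Exact integral: ∫_3^6 f(s) ds = 7.5.
R_6 = 4.375.
Error = 7.5 − 4.375 = 3.125.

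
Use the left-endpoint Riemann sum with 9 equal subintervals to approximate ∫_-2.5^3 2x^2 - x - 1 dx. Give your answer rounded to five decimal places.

Δx = (3 − (-2.5))/9 = 11/18.
Left endpoints: -2.5, -17/9, -23/18, -2/3, -1/18, 5/9, 7/6, 16/9, 43/18.
f(-2.5) = 14, f(-17/9) = 650/81, f(-23/18) = 287/81, f(-2/3) = 5/9, f(-1/18) = -76/81, f(5/9) = -76/81, f(7/6) = 5/9, f(16/9) = 287/81, f(43/18) = 650/81.
Sum = Δx · [f(-2.5) + f(-17/9) + f(-23/18) + ...].
Sum ≈ 22.22634.

22.22634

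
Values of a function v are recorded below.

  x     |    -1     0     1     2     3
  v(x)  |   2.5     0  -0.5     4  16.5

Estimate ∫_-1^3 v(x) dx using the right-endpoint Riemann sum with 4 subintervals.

20

Δx = 1.
Sum = 1·[0 + (-0.5) + 4 + 16.5] = 20.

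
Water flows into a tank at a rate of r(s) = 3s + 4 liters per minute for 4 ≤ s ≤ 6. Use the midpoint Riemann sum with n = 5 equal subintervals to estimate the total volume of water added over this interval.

38

Δs = (6 − 4)/5 = 0.4.
Midpoints: 4.2, 4.6, 5, 5.4, 5.8.
r(4.2) = 16.6, r(4.6) = 17.8, r(5) = 19, r(5.4) = 20.2, r(5.8) = 21.4.
Sum = Δs · [r(4.2) + r(4.6) + r(5) + r(5.4) + r(5.8)].
Sum = 38.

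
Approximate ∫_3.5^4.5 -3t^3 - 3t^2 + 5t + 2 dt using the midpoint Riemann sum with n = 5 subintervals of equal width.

Δt = (4.5 − 3.5)/5 = 0.2.
Midpoints: 3.6, 3.8, 4, 4.2, 4.4.
f(3.6) = -158.848, f(3.8) = -186.936, f(4) = -218, f(4.2) = -252.184, f(4.4) = -289.632.
Sum = Δt · [f(3.6) + f(3.8) + f(4) + f(4.2) + f(4.4)].
Sum = -221.12.

-221.12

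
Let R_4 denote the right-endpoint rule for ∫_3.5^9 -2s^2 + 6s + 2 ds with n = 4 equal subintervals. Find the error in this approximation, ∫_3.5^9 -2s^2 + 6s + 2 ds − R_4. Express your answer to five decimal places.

Exact integral: ∫_3.5^9 f(s) ds ≈ -240.1666667.
R_4 = -315.4765625.
Error ≈ -240.1666667 − (-315.4765625) ≈ 75.30990.

75.30990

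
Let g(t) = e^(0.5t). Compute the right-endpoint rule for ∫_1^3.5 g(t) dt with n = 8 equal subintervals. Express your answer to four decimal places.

8.8700

Δt = (3.5 − 1)/8 = 0.3125.
Right endpoints: 1.3125, 1.625, 1.9375, 2.25, 2.5625, 2.875, 3.1875, 3.5.
g(1.3125) ≈ 1.9276, g(1.625) ≈ 2.2535, g(1.9375) ≈ 2.6346, g(2.25) ≈ 3.0802, g(2.5625) ≈ 3.6011, g(2.875) ≈ 4.2102, g(3.1875) ≈ 4.9222, g(3.5) ≈ 5.7546.
Sum = Δt · [g(1.3125) + g(1.625) + g(1.9375) + ...].
Sum ≈ 8.8700.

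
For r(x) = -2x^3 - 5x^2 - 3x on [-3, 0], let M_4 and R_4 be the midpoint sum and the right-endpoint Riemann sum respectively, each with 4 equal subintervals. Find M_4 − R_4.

5.0625

M_4 = 8.4375.
R_4 = 3.375.
M_4 − R_4 = 5.0625.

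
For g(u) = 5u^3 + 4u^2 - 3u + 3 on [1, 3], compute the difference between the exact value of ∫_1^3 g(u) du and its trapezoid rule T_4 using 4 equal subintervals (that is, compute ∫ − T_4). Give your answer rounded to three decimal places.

Exact integral: ∫_1^3 g(u) du ≈ 128.66667.
T_4 = 131.5.
Error ≈ 128.66667 − 131.5 ≈ -2.833.

-2.833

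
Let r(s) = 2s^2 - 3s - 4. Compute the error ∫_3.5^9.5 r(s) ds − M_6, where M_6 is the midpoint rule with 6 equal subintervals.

1

Exact integral: ∫_3.5^9.5 r(s) ds = 402.
M_6 = 401.
Error = 402 − 401 = 1.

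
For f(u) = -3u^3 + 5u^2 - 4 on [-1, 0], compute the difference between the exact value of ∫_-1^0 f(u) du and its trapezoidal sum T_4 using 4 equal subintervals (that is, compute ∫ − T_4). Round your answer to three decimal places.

Exact integral: ∫_-1^0 f(u) du ≈ -1.58333.
T_4 = -1.484375.
Error ≈ -1.58333 − (-1.484375) ≈ -0.099.

-0.099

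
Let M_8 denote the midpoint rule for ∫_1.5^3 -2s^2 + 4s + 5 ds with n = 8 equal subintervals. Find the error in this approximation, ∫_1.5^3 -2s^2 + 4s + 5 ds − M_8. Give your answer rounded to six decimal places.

-0.008789

Exact integral: ∫_1.5^3 f(s) ds = 5.25.
M_8 ≈ 5.25878906.
Error ≈ 5.25 − 5.25878906 ≈ -0.008789.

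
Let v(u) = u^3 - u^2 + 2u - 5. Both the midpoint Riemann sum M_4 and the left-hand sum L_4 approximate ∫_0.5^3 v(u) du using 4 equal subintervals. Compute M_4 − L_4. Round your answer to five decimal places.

6.18896

M_4 ≈ 7.1801758.
L_4 ≈ 0.9912109.
M_4 − L_4 ≈ 6.18896.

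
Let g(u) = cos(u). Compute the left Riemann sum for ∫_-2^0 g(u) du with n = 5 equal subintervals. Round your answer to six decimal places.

Δu = (0 − (-2))/5 = 0.4.
Left endpoints: -2, -1.6, -1.2, -0.8, -0.4.
g(-2) ≈ -0.416147, g(-1.6) ≈ -0.029200, g(-1.2) ≈ 0.362358, g(-0.8) ≈ 0.696707, g(-0.4) ≈ 0.921061.
Sum = Δu · [g(-2) + g(-1.6) + g(-1.2) + g(-0.8) + g(-0.4)].
Sum ≈ 0.613912.

0.613912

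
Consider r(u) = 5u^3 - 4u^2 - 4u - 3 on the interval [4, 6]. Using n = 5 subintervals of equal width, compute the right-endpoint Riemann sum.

1189.52

Δu = (6 − 4)/5 = 0.4.
Right endpoints: 4.4, 4.8, 5.2, 5.6, 6.
r(4.4) = 327.88, r(4.8) = 438.6, r(5.2) = 571.08, r(5.6) = 727.24, r(6) = 909.
Sum = Δu · [r(4.4) + r(4.8) + r(5.2) + r(5.6) + r(6)].
Sum = 1189.52.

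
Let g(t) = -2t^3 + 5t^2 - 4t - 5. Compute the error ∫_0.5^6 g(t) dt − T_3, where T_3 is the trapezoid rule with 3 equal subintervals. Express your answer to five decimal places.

44.67477

Exact integral: ∫_0.5^6 g(t) dt ≈ -387.1770833.
T_3 ≈ -431.8518519.
Error ≈ -387.1770833 − (-431.8518519) ≈ 44.67477.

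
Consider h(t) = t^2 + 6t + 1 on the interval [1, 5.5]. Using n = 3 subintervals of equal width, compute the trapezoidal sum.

Δt = (5.5 − 1)/3 = 1.5.
h(1) = 8, h(2.5) = 22.25, h(4) = 41, h(5.5) = 64.25.
T_3 = (Δt/2)·[h(t_0) + 2h(t_1) + 2h(t_2) + h(t_3)].
Sum = 149.0625.

149.0625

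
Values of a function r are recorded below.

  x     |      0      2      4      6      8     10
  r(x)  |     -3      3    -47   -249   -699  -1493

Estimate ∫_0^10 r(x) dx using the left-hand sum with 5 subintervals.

-1990

Δx = 2.
Sum = 2·[(-3) + 3 + (-47) + (-249) + (-699)] = -1990.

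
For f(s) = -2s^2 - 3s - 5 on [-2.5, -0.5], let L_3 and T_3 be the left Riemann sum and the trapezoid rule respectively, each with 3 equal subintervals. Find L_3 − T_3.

-2

L_3 ≈ -13.6296296.
T_3 ≈ -11.6296296.
L_3 − T_3 = -2.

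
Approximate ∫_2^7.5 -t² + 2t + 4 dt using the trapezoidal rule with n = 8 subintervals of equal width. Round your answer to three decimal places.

Δt = (7.5 − 2)/8 = 0.6875.
f(2) = 4, f(2.6875) = 2.15234375, f(3.375) = -0.640625, f(4.0625) = -4.37890625, f(4.75) = -9.0625, f(5.4375) = -14.69140625, f(6.125) = -21.265625, f(6.8125) = -28.78515625, f(7.5) = -37.25.
T_8 = (Δt/2)·[f(t_0) + 2f(t_1) + ... + 2f(t_{7}) + f(t_8)].
Sum ≈ -64.142.

-64.142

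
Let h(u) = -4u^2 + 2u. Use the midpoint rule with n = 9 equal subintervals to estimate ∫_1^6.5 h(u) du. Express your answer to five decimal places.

-322.89866

Δu = (6.5 − 1)/9 = 11/18.
Midpoints: 47/36, 23/12, 91/36, 113/36, 3.75, 157/36, 179/36, 67/12, 223/36.
h(47/36) = -1363/324, h(23/12) = -391/36, h(91/36) = -6643/324, h(113/36) = -10735/324, h(3.75) = -48.75, h(157/36) = -21823/324, h(179/36) = -28819/324, h(67/12) = -4087/36, h(223/36) = -45715/324.
Sum = Δu · [h(47/36) + h(23/12) + h(91/36) + ...].
Sum ≈ -322.89866.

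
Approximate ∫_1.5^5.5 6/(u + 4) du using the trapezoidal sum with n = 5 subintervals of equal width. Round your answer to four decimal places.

3.2863

Δu = (5.5 − 1.5)/5 = 0.8.
f(1.5) = 12/11, f(2.3) = 20/21, f(3.1) = 60/71, f(3.9) = 60/79, f(4.7) = 20/29, f(5.5) = 12/19.
T_5 = (Δu/2)·[f(u_0) + 2f(u_1) + ... + 2f(u_{4}) + f(u_5)].
Sum ≈ 3.2863.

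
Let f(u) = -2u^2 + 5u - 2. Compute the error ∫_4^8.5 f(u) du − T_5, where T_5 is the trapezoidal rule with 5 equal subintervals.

Exact integral: ∫_4^8.5 f(u) du = -235.125.
T_5 = -236.34.
Error = -235.125 − (-236.34) = 1.215.

1.215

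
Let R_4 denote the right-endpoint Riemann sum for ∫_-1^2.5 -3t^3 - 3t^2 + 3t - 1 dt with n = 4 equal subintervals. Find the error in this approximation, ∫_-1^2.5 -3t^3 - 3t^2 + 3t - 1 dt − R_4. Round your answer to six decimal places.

28.471680

Exact integral: ∫_-1^2.5 f(t) dt = -40.796875.
R_4 ≈ -69.26855469.
Error ≈ -40.796875 − (-69.26855469) ≈ 28.471680.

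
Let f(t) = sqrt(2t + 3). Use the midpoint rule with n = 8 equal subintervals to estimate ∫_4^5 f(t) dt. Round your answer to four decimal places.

3.4631

Δt = (5 − 4)/8 = 0.125.
Midpoints: 4.0625, 4.1875, 4.3125, 4.4375, 4.5625, 4.6875, 4.8125, 4.9375.
f(4.0625) ≈ 3.3354, f(4.1875) ≈ 3.3727, f(4.3125) ≈ 3.4095, f(4.4375) ≈ 3.4460, f(4.5625) ≈ 3.4821, f(4.6875) ≈ 3.5178, f(4.8125) ≈ 3.5532, f(4.9375) ≈ 3.5882.
Sum = Δt · [f(4.0625) + f(4.1875) + f(4.3125) + ...].
Sum ≈ 3.4631.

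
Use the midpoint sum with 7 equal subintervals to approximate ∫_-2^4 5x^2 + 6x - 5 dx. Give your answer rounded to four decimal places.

Δx = (4 − (-2))/7 = 6/7.
Midpoints: -11/7, -5/7, 1/7, 1, 13/7, 19/7, 25/7.
f(-11/7) = -102/49, f(-5/7) = -330/49, f(1/7) = -198/49, f(1) = 6, f(13/7) = 1146/49, f(19/7) = 2358/49, f(25/7) = 3930/49.
Sum = Δx · [f(-11/7) + f(-5/7) + f(1/7) + ...].
Sum ≈ 124.1633.

124.1633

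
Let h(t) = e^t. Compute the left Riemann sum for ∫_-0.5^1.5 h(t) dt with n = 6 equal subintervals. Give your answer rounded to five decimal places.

3.26511

Δt = (1.5 − (-0.5))/6 = 1/3.
Left endpoints: -0.5, -1/6, 1/6, 0.5, 5/6, 7/6.
h(-0.5) ≈ 0.60653, h(-1/6) ≈ 0.84648, h(1/6) ≈ 1.18136, h(0.5) ≈ 1.64872, h(5/6) ≈ 2.30098, h(7/6) ≈ 3.21127.
Sum = Δt · [h(-0.5) + h(-1/6) + h(1/6) + ...].
Sum ≈ 3.26511.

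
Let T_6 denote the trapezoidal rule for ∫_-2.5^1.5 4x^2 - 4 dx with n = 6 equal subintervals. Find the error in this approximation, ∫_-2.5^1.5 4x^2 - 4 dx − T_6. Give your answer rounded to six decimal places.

Exact integral: ∫_-2.5^1.5 f(x) dx ≈ 9.33333333.
T_6 ≈ 10.51851852.
Error ≈ 9.33333333 − 10.51851852 ≈ -1.185185.

-1.185185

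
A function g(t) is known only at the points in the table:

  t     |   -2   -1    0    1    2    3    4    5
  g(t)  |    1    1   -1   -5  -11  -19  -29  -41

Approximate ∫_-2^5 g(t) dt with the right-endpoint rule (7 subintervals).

-105

Δt = 1.
Sum = 1·[1 + (-1) + (-5) + (-11) + (-19) + (-29) + (-41)] = -105.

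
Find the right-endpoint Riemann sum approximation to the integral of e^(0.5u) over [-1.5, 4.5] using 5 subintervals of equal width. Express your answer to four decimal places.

23.9777

Δu = (4.5 − (-1.5))/5 = 1.2.
Right endpoints: -0.3, 0.9, 2.1, 3.3, 4.5.
f(-0.3) ≈ 0.8607, f(0.9) ≈ 1.5683, f(2.1) ≈ 2.8577, f(3.3) ≈ 5.2070, f(4.5) ≈ 9.4877.
Sum = Δu · [f(-0.3) + f(0.9) + f(2.1) + f(3.3) + f(4.5)].
Sum ≈ 23.9777.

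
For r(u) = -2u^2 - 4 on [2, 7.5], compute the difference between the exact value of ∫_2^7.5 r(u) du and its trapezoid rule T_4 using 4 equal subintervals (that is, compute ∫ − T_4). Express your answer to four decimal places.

3.4661

Exact integral: ∫_2^7.5 r(u) du ≈ -297.916667.
T_4 = -301.3828125.
Error ≈ -297.916667 − (-301.3828125) ≈ 3.4661.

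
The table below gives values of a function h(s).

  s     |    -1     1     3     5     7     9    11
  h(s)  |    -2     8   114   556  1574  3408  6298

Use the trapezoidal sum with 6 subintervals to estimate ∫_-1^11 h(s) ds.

17616

Δs = 2.
T_6 = (2/2)·[(-2) + 2·8 + 2·114 + 2·556 + 2·1574 + 2·3408 + 6298] = 17616.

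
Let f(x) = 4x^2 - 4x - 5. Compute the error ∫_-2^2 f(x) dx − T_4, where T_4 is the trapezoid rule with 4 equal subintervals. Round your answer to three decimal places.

Exact integral: ∫_-2^2 f(x) dx ≈ 1.33333.
T_4 = 4.
Error ≈ 1.33333 − 4 ≈ -2.667.

-2.667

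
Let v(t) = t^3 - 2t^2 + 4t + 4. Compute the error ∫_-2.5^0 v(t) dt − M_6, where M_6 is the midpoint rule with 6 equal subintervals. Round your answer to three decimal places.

Exact integral: ∫_-2.5^0 v(t) dt ≈ -22.68229.
M_6 ≈ -22.47432.
Error ≈ -22.68229 − (-22.47432) ≈ -0.208.

-0.208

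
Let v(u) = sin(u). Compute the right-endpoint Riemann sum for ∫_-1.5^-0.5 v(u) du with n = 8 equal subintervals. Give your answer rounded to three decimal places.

-0.773

Δu = (-0.5 − (-1.5))/8 = 0.125.
Right endpoints: -1.375, -1.25, -1.125, -1, -0.875, -0.75, -0.625, -0.5.
v(-1.375) ≈ -0.981, v(-1.25) ≈ -0.949, v(-1.125) ≈ -0.902, v(-1) ≈ -0.841, v(-0.875) ≈ -0.768, v(-0.75) ≈ -0.682, v(-0.625) ≈ -0.585, v(-0.5) ≈ -0.479.
Sum = Δu · [v(-1.375) + v(-1.25) + v(-1.125) + ...].
Sum ≈ -0.773.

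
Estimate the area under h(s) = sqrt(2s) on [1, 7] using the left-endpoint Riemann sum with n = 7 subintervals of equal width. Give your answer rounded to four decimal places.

15.4942

Δs = (7 − 1)/7 = 6/7.
Left endpoints: 1, 13/7, 19/7, 25/7, 31/7, 37/7, 43/7.
h(1) ≈ 1.4142, h(13/7) ≈ 1.9272, h(19/7) ≈ 2.3299, h(25/7) ≈ 2.6726, h(31/7) ≈ 2.9761, h(37/7) ≈ 3.2514, h(43/7) ≈ 3.5051.
Sum = Δs · [h(1) + h(13/7) + h(19/7) + ...].
Sum ≈ 15.4942.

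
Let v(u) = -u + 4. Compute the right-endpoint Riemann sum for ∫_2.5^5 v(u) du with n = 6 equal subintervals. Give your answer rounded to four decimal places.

Δu = (5 − 2.5)/6 = 5/12.
Right endpoints: 35/12, 10/3, 3.75, 25/6, 55/12, 5.
v(35/12) = 13/12, v(10/3) = 2/3, v(3.75) = 0.25, v(25/6) = -1/6, v(55/12) = -7/12, v(5) = -1.
Sum = Δu · [v(35/12) + v(10/3) + v(3.75) + ...].
Sum ≈ 0.1042.

0.1042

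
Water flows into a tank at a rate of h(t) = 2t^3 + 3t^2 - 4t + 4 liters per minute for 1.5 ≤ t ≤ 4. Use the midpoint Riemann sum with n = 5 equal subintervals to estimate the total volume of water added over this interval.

167.578125

Δt = (4 − 1.5)/5 = 0.5.
Midpoints: 1.75, 2.25, 2.75, 3.25, 3.75.
h(1.75) = 16.90625, h(2.25) = 32.96875, h(2.75) = 57.28125, h(3.25) = 91.34375, h(3.75) = 136.65625.
Sum = Δt · [h(1.75) + h(2.25) + h(2.75) + h(3.25) + h(3.75)].
Sum = 167.578125.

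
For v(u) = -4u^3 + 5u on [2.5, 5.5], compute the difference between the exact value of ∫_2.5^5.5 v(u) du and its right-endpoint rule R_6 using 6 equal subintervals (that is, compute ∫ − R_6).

Exact integral: ∫_2.5^5.5 v(u) du = -816.
R_6 = -969.
Error = -816 − (-969) = 153.

153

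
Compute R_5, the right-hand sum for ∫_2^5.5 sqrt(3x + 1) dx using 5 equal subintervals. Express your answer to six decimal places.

Δx = (5.5 − 2)/5 = 0.7.
Right endpoints: 2.7, 3.4, 4.1, 4.8, 5.5.
f(2.7) ≈ 3.016621, f(3.4) ≈ 3.346640, f(4.1) ≈ 3.646917, f(4.8) ≈ 3.924283, f(5.5) ≈ 4.183300.
Sum = Δx · [f(2.7) + f(3.4) + f(4.1) + f(4.8) + f(5.5)].
Sum ≈ 12.682433.

12.682433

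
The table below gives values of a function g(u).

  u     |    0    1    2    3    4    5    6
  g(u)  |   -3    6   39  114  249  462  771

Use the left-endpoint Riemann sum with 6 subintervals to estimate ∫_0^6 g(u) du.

867

Δu = 1.
Sum = 1·[(-3) + 6 + 39 + 114 + 249 + 462] = 867.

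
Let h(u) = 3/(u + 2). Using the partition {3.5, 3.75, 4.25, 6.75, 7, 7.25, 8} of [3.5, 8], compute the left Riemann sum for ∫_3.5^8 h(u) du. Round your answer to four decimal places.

2.0095

Subinterval widths: 0.25, 0.5, 2.5, 0.25, 0.25, 0.75.
Left endpoints: 3.5, 3.75, 4.25, 6.75, 7, 7.25.
h(3.5) = 6/11, h(3.75) = 12/23, h(4.25) = 0.48, h(6.75) = 12/35, h(7) = 1/3, h(7.25) = 12/37.
Sum = Σ Δu_i · h(u_i).
Sum ≈ 2.0095.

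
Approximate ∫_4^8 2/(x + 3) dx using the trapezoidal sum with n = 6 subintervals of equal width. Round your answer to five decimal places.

Δx = (8 − 4)/6 = 2/3.
f(4) = 2/7, f(14/3) = 6/23, f(16/3) = 0.24, f(6) = 2/9, f(20/3) = 6/29, f(22/3) = 6/31, f(8) = 2/11.
T_6 = (Δx/2)·[f(x_0) + 2f(x_1) + ... + 2f(x_{5}) + f(x_6)].
Sum ≈ 0.90487.

0.90487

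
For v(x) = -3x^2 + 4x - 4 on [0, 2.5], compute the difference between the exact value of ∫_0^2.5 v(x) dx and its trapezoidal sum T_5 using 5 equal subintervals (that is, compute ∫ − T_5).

0.3125

Exact integral: ∫_0^2.5 v(x) dx = -13.125.
T_5 = -13.4375.
Error = -13.125 − (-13.4375) = 0.3125.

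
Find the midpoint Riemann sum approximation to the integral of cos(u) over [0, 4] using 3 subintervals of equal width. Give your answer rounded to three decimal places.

Δu = (4 − 0)/3 = 4/3.
Midpoints: 2/3, 2, 10/3.
f(2/3) ≈ 0.786, f(2) ≈ -0.416, f(10/3) ≈ -0.982.
Sum = Δu · [f(2/3) + f(2) + f(10/3)].
Sum ≈ -0.816.

-0.816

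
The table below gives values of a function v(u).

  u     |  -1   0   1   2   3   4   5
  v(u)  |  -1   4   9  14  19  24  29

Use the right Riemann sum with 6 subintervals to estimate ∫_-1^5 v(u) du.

99

Δu = 1.
Sum = 1·[4 + 9 + 14 + 19 + 24 + 29] = 99.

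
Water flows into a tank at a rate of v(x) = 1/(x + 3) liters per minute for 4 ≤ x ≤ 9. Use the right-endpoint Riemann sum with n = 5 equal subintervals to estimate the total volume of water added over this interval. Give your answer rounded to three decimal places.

0.510

Δx = (9 − 4)/5 = 1.
Right endpoints: 5, 6, 7, 8, 9.
v(5) = 0.125, v(6) = 1/9, v(7) = 0.1, v(8) = 1/11, v(9) = 1/12.
Sum = Δx · [v(5) + v(6) + v(7) + v(8) + v(9)].
Sum ≈ 0.510.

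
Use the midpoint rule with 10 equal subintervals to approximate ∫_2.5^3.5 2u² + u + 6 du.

27.165

Δu = (3.5 − 2.5)/10 = 0.1.
Midpoints: 2.55, 2.65, 2.75, 2.85, 2.95, 3.05, 3.15, 3.25, 3.35, 3.45.
f(2.55) = 21.555, f(2.65) = 22.695, f(2.75) = 23.875, f(2.85) = 25.095, f(2.95) = 26.355, f(3.05) = 27.655, f(3.15) = 28.995, f(3.25) = 30.375, f(3.35) = 31.795, f(3.45) = 33.255.
Sum = Δu · [f(2.55) + f(2.65) + f(2.75) + ...].
Sum = 27.165.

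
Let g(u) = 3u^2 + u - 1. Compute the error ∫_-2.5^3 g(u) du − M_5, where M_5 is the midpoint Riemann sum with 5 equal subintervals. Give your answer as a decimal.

Exact integral: ∫_-2.5^3 g(u) du = 38.5.
M_5 = 36.83625.
Error = 38.5 − 36.83625 = 1.66375.

1.66375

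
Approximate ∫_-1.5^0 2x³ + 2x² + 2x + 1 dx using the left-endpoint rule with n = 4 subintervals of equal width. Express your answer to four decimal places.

Δx = (0 − (-1.5))/4 = 0.375.
Left endpoints: -1.5, -1.125, -0.75, -0.375.
f(-1.5) = -4.25, f(-1.125) = -1.56640625, f(-0.75) = -0.21875, f(-0.375) = 0.42578125.
Sum = Δx · [f(-1.5) + f(-1.125) + f(-0.75) + f(-0.375)].
Sum ≈ -2.1035.

-2.1035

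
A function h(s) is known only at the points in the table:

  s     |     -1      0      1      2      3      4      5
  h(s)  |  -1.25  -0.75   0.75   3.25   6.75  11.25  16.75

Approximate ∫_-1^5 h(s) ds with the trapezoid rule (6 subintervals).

29

Δs = 1.
T_6 = (1/2)·[(-1.25) + 2·(-0.75) + 2·0.75 + 2·3.25 + 2·6.75 + 2·11.25 + 16.75] = 29.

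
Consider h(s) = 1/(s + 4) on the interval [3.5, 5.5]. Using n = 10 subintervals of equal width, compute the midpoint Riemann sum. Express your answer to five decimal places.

Δs = (5.5 − 3.5)/10 = 0.2.
Midpoints: 3.6, 3.8, 4, 4.2, 4.4, 4.6, 4.8, 5, 5.2, 5.4.
h(3.6) = 5/38, h(3.8) = 5/39, h(4) = 0.125, h(4.2) = 5/41, h(4.4) = 5/42, h(4.6) = 5/43, h(4.8) = 5/44, h(5) = 1/9, h(5.2) = 5/46, h(5.4) = 5/47.
Sum = Δs · [h(3.6) + h(3.8) + h(4) + ...].
Sum ≈ 0.23638.

0.23638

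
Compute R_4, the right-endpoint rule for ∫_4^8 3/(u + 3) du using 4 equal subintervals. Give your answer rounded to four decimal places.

1.2811

Δu = (8 − 4)/4 = 1.
Right endpoints: 5, 6, 7, 8.
f(5) = 0.375, f(6) = 1/3, f(7) = 0.3, f(8) = 3/11.
Sum = Δu · [f(5) + f(6) + f(7) + f(8)].
Sum ≈ 1.2811.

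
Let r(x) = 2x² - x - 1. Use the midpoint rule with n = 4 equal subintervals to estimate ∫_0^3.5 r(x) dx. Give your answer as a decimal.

Δx = (3.5 − 0)/4 = 0.875.
Midpoints: 0.4375, 1.3125, 2.1875, 3.0625.
r(0.4375) = -1.0546875, r(1.3125) = 1.1328125, r(2.1875) = 6.3828125, r(3.0625) = 14.6953125.
Sum = Δx · [r(0.4375) + r(1.3125) + r(2.1875) + r(3.0625)].
Sum = 18.51171875.

18.51171875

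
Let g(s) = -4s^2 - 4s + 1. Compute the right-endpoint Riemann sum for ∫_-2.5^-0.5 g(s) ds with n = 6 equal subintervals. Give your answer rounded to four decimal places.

-4.1481

Δs = (-0.5 − (-2.5))/6 = 1/3.
Right endpoints: -13/6, -11/6, -1.5, -7/6, -5/6, -0.5.
g(-13/6) = -82/9, g(-11/6) = -46/9, g(-1.5) = -2, g(-7/6) = 2/9, g(-5/6) = 14/9, g(-0.5) = 2.
Sum = Δs · [g(-13/6) + g(-11/6) + g(-1.5) + ...].
Sum ≈ -4.1481.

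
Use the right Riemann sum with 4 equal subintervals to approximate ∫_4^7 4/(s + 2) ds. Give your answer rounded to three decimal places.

Δs = (7 − 4)/4 = 0.75.
Right endpoints: 4.75, 5.5, 6.25, 7.
f(4.75) = 16/27, f(5.5) = 8/15, f(6.25) = 16/33, f(7) = 4/9.
Sum = Δs · [f(4.75) + f(5.5) + f(6.25) + f(7)].
Sum ≈ 1.541.

1.541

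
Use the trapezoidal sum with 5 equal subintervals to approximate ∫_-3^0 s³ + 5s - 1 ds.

Δs = (0 − (-3))/5 = 0.6.
f(-3) = -43, f(-2.4) = -26.824, f(-1.8) = -15.832, f(-1.2) = -8.728, f(-0.6) = -4.216, f(0) = -1.
T_5 = (Δs/2)·[f(s_0) + 2f(s_1) + ... + 2f(s_{4}) + f(s_5)].
Sum = -46.56.

-46.56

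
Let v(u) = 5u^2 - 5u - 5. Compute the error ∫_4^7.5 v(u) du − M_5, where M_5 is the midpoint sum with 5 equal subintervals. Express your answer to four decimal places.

0.7146

Exact integral: ∫_4^7.5 v(u) du ≈ 478.333333.
M_5 = 477.61875.
Error ≈ 478.333333 − 477.61875 ≈ 0.7146.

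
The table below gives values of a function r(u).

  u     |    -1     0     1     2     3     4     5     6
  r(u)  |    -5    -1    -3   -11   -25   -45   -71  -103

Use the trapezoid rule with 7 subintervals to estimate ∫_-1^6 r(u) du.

-210

Δu = 1.
T_7 = (1/2)·[(-5) + 2·(-1) + 2·(-3) + 2·(-11) + 2·(-25) + 2·(-45) + 2·(-71) + (-103)] = -210.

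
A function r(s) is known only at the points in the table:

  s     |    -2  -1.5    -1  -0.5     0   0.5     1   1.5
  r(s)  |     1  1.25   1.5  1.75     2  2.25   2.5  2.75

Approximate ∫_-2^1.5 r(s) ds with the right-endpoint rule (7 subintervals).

Δs = 0.5.
Sum = 0.5·[1.25 + 1.5 + 1.75 + 2 + 2.25 + 2.5 + 2.75] = 7.

7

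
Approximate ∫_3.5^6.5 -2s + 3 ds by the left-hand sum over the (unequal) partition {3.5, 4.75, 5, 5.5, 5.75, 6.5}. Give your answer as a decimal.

Subinterval widths: 1.25, 0.25, 0.5, 0.25, 0.75.
Left endpoints: 3.5, 4.75, 5, 5.5, 5.75.
f(3.5) = -4, f(4.75) = -6.5, f(5) = -7, f(5.5) = -8, f(5.75) = -8.5.
Sum = Σ Δs_i · f(s_i).
Sum = -18.5.

-18.5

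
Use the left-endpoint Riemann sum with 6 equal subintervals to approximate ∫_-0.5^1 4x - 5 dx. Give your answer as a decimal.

Δx = (1 − (-0.5))/6 = 0.25.
Left endpoints: -0.5, -0.25, 0, 0.25, 0.5, 0.75.
f(-0.5) = -7, f(-0.25) = -6, f(0) = -5, f(0.25) = -4, f(0.5) = -3, f(0.75) = -2.
Sum = Δx · [f(-0.5) + f(-0.25) + f(0) + ...].
Sum = -6.75.

-6.75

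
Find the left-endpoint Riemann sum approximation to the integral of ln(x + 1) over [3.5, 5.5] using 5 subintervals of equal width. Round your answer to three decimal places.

Δx = (5.5 − 3.5)/5 = 0.4.
Left endpoints: 3.5, 3.9, 4.3, 4.7, 5.1.
f(3.5) ≈ 1.504, f(3.9) ≈ 1.589, f(4.3) ≈ 1.668, f(4.7) ≈ 1.740, f(5.1) ≈ 1.808.
Sum = Δx · [f(3.5) + f(3.9) + f(4.3) + f(4.7) + f(5.1)].
Sum ≈ 3.324.

3.324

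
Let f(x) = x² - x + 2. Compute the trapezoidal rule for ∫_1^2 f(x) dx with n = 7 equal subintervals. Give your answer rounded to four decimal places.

Δx = (2 − 1)/7 = 1/7.
f(1) = 2, f(8/7) = 106/49, f(9/7) = 116/49, f(10/7) = 128/49, f(11/7) = 142/49, f(12/7) = 158/49, f(13/7) = 176/49, f(2) = 4.
T_7 = (Δx/2)·[f(x_0) + 2f(x_1) + ... + 2f(x_{6}) + f(x_7)].
Sum ≈ 2.8367.

2.8367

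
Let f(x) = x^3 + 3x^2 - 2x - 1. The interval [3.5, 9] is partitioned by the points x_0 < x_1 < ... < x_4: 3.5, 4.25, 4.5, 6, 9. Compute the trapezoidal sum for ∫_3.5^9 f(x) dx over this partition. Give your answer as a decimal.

2340.9765625

Subinterval widths: 0.75, 0.25, 1.5, 3.
f(3.5) = 71.625, f(4.25) = 121.453125, f(4.5) = 141.875, f(6) = 311, f(9) = 953.
On each subinterval the trapezoid contributes (Δx_i/2)·[f(x_{i-1}) + f(x_i)].
Sum = 2340.9765625.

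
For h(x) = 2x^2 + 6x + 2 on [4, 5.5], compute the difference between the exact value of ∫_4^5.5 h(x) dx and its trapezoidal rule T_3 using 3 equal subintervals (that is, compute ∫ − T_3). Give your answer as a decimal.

-0.125

Exact integral: ∫_4^5.5 h(x) dx = 114.
T_3 = 114.125.
Error = 114 − 114.125 = -0.125.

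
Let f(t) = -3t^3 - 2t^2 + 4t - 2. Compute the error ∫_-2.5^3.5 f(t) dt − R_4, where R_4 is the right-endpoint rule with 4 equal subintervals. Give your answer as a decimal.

Exact integral: ∫_-2.5^3.5 f(t) dt = -122.25.
R_4 = -259.5.
Error = -122.25 − (-259.5) = 137.25.

137.25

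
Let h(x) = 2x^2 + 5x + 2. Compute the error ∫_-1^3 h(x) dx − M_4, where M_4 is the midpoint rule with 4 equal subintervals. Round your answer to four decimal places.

Exact integral: ∫_-1^3 h(x) dx ≈ 46.666667.
M_4 = 46.
Error ≈ 46.666667 − 46 ≈ 0.6667.

0.6667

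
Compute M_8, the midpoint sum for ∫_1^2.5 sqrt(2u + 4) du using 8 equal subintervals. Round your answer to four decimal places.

Δu = (2.5 − 1)/8 = 0.1875.
Midpoints: 1.09375, 1.28125, 1.46875, 1.65625, 1.84375, 2.03125, 2.21875, 2.40625.
f(1.09375) ≈ 2.4875, f(1.28125) ≈ 2.5617, f(1.46875) ≈ 2.6339, f(1.65625) ≈ 2.7042, f(1.84375) ≈ 2.7726, f(2.03125) ≈ 2.8395, f(2.21875) ≈ 2.9047, f(2.40625) ≈ 2.9686.
Sum = Δu · [f(1.09375) + f(1.28125) + f(1.46875) + ...].
Sum ≈ 4.1011.

4.1011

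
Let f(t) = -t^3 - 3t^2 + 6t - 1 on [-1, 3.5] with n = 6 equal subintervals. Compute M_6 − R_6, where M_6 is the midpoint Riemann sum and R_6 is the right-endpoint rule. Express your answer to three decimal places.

M_6 ≈ -50.46680.
R_6 = -73.72265625.
M_6 − R_6 ≈ 23.256.

23.256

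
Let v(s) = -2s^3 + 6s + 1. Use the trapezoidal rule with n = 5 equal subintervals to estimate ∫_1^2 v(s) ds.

2.44

Δs = (2 − 1)/5 = 0.2.
v(1) = 5, v(1.2) = 4.744, v(1.4) = 3.912, v(1.6) = 2.408, v(1.8) = 0.136, v(2) = -3.
T_5 = (Δs/2)·[v(s_0) + 2v(s_1) + ... + 2v(s_{4}) + v(s_5)].
Sum = 2.44.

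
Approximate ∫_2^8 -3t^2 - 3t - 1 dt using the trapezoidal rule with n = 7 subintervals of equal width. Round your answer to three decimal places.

-602.204

Δt = (8 − 2)/7 = 6/7.
f(2) = -19, f(20/7) = -1669/49, f(26/7) = -2623/49, f(32/7) = -3793/49, f(38/7) = -5179/49, f(44/7) = -6781/49, f(50/7) = -8599/49, f(8) = -217.
T_7 = (Δt/2)·[f(t_0) + 2f(t_1) + ... + 2f(t_{6}) + f(t_7)].
Sum ≈ -602.204.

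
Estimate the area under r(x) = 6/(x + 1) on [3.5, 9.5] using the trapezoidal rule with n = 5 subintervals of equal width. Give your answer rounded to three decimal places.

Δx = (9.5 − 3.5)/5 = 1.2.
r(3.5) = 4/3, r(4.7) = 20/19, r(5.9) = 20/23, r(7.1) = 20/27, r(8.3) = 20/31, r(9.5) = 4/7.
T_5 = (Δx/2)·[r(x_0) + 2r(x_1) + ... + 2r(x_{4}) + r(x_5)].
Sum ≈ 5.113.

5.113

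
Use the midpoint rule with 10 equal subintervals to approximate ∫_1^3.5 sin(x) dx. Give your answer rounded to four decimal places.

Δx = (3.5 − 1)/10 = 0.25.
Midpoints: 1.125, 1.375, 1.625, 1.875, 2.125, 2.375, 2.625, 2.875, 3.125, 3.375.
f(1.125) ≈ 0.9023, f(1.375) ≈ 0.9809, f(1.625) ≈ 0.9985, f(1.875) ≈ 0.9541, f(2.125) ≈ 0.8503, f(2.375) ≈ 0.6937, f(2.625) ≈ 0.4939, f(2.875) ≈ 0.2634, f(3.125) ≈ 0.0166, f(3.375) ≈ -0.2313.
Sum = Δx · [f(1.125) + f(1.375) + f(1.625) + ...].
Sum ≈ 1.4806.

1.4806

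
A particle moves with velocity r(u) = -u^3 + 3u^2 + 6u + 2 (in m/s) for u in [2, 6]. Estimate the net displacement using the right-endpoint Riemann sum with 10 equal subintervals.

Δu = (6 − 2)/10 = 0.4.
Right endpoints: 2.4, 2.8, 3.2, 3.6, 4, 4.4, 4.8, 5.2, 5.6, 6.
r(2.4) = 19.856, r(2.8) = 20.368, r(3.2) = 19.152, r(3.6) = 15.824, r(4) = 10, r(4.4) = 1.296, r(4.8) = -10.672, r(5.2) = -26.288, r(5.6) = -45.936, r(6) = -70.
Sum = Δu · [r(2.4) + r(2.8) + r(3.2) + ...].
Sum = -26.56.

-26.56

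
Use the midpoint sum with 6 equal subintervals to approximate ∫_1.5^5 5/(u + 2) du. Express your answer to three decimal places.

Δu = (5 − 1.5)/6 = 7/12.
Midpoints: 43/24, 2.375, 71/24, 85/24, 4.125, 113/24.
f(43/24) = 120/91, f(2.375) = 8/7, f(71/24) = 120/119, f(85/24) = 120/133, f(4.125) = 40/49, f(113/24) = 120/161.
Sum = Δu · [f(43/24) + f(2.375) + f(71/24) + ...].
Sum ≈ 3.461.

3.461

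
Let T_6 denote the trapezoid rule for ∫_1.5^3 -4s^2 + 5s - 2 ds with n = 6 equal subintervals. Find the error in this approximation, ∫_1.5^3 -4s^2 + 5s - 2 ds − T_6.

Exact integral: ∫_1.5^3 f(s) ds = -17.625.
T_6 = -17.6875.
Error = -17.625 − (-17.6875) = 0.0625.

0.0625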